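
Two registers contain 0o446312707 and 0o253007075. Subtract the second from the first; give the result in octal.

Subtract column by column in base 8:
  7-5 → 2
  0-7 → 1 (borrow)
  7-0-1 → 6
  2-7 → 3 (borrow)
  1-0-1 → 0
  3-0 → 3
  6-3 → 3
  4-5 → 7 (borrow)
  4-2-1 → 1

0o173303612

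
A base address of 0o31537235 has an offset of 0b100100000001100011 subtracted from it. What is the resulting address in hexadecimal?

0o31537235 = 0x66BE9D in hexadecimal.
0b100100000001100011 = 0x24063 in hexadecimal.
Subtract column by column in base 16:
  D-3 → A
  9-6 → 3
  E-0 → E
  B-4 → 7
  6-2 → 4
  6-0 → 6

0x647E3A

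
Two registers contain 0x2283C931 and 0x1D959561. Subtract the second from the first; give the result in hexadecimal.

Subtract column by column in base 16:
  1-1 → 0
  3-6 → D (borrow)
  9-5-1 → 3
  C-9 → 3
  3-5 → E (borrow)
  8-9-1 → E (borrow)
  2-D-1 → 4 (borrow)
  2-1-1 → 0

0x4EE33D0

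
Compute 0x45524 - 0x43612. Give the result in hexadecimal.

0x1F12

Subtract column by column in base 16:
  4-2 → 2
  2-1 → 1
  5-6 → F (borrow)
  5-3-1 → 1
  4-4 → 0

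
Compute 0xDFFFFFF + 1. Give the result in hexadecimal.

The trailing 6 digits are F (max in base 16), so adding 1 cascades: they roll to 0 and the next digit up increments.

0xE000000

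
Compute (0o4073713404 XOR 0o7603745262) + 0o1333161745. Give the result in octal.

0o5223240633

First 0o4073713404 XOR 0o7603745262 = 0o3670056666.
Add column by column in base 8, right to left:
  6+5 = 3 carry 1
  6+4+1 = 3 carry 1
  6+7+1 = 6 carry 1
  6+1+1 = 0 carry 1
  5+6+1 = 4 carry 1
  0+1+1 = 2
  0+3 = 3
  7+3 = 2 carry 1
  6+3+1 = 2 carry 1
  3+1+1 = 5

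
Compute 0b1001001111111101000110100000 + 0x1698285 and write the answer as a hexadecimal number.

0b1001001111111101000110100000 = 0x93FD1A0 in hexadecimal.
Add column by column in base 16, right to left:
  0+5 = 5
  A+8 = 2 carry 1
  1+2+1 = 4
  D+8 = 5 carry 1
  F+9+1 = 9 carry 1
  3+6+1 = A
  9+1 = A

0xAA95425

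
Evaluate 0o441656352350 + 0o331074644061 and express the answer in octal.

0o772753216431

Add column by column in base 8, right to left:
  0+1 = 1
  5+6 = 3 carry 1
  3+0+1 = 4
  2+4 = 6
  5+4 = 1 carry 1
  3+6+1 = 2 carry 1
  6+4+1 = 3 carry 1
  5+7+1 = 5 carry 1
  6+0+1 = 7
  1+1 = 2
  4+3 = 7
  4+3 = 7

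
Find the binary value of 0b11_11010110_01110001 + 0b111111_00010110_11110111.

0b10000101110110101101000

Add column by column in base 2, right to left:
  1+1 = 0 carry 1
  0+1+1 = 0 carry 1
  0+1+1 = 0 carry 1
  0+0+1 = 1
  1+1 = 0 carry 1
  1+1+1 = 1 carry 1
  1+1+1 = 1 carry 1
  0+1+1 = 0 carry 1
  0+0+1 = 1
  1+1 = 0 carry 1
  1+1+1 = 1 carry 1
  0+0+1 = 1
  1+1 = 0 carry 1
  0+0+1 = 1
  1+0 = 1
  1+0 = 1
  1+1 = 0 carry 1
  1+1+1 = 1 carry 1
  0+1+1 = 0 carry 1
  0+1+1 = 0 carry 1
  0+1+1 = 0 carry 1
  0+1+1 = 0 carry 1
  final carry 1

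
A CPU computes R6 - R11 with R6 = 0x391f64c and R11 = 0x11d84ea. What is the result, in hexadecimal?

0x2747162

Subtract column by column in base 16:
  c-a → 2
  4-e → 6 (borrow)
  6-4-1 → 1
  f-8 → 7
  1-d → 4 (borrow)
  9-1-1 → 7
  3-1 → 2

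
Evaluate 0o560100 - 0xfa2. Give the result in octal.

0xfa2 = 0o7642 in octal.
Subtract column by column in base 8:
  0-2 → 6 (borrow)
  0-4-1 → 3 (borrow)
  1-6-1 → 2 (borrow)
  0-7-1 → 0 (borrow)
  6-0-1 → 5
  5-0 → 5

0o550236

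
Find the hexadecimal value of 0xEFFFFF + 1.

The trailing 5 digits are F (max in base 16), so adding 1 cascades: they roll to 0 and the next digit up increments.

0xF00000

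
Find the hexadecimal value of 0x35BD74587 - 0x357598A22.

0x47DBB65

Subtract column by column in base 16:
  7-2 → 5
  8-2 → 6
  5-A → B (borrow)
  4-8-1 → B (borrow)
  7-9-1 → D (borrow)
  D-5-1 → 7
  B-7 → 4
  5-5 → 0
  3-3 → 0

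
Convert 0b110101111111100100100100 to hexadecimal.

Group the bits into nibbles: 1101 0111 1111 1001 0010 0100 → D7F924.

0xD7F924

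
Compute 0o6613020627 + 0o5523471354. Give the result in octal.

0o14336512203

Add column by column in base 8, right to left:
  7+4 = 3 carry 1
  2+5+1 = 0 carry 1
  6+3+1 = 2 carry 1
  0+1+1 = 2
  2+7 = 1 carry 1
  0+4+1 = 5
  3+3 = 6
  1+2 = 3
  6+5 = 3 carry 1
  6+5+1 = 4 carry 1
  final carry 1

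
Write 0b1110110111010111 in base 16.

Group the bits into nibbles: 1110 1101 1101 0111 → EDD7.

0xEDD7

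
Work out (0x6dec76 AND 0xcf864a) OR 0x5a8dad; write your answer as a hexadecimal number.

0x5f8def

0x6dec76 AND 0xcf864a = 0x4d8442.
Then OR with 0x5a8dad.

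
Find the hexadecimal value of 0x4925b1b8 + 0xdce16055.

0x12607120d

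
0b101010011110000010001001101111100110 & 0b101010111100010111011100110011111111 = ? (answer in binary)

AND bit by bit (1 only where both bits are 1):
  101010011110000010001001101111100110
& 101010111100010111011100110011111111
= 101010011100000010001000100011100110

0b101010011100000010001000100011100110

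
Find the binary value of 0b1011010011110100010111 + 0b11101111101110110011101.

Add column by column in base 2, right to left:
  1+1 = 0 carry 1
  1+0+1 = 0 carry 1
  1+1+1 = 1 carry 1
  0+1+1 = 0 carry 1
  1+1+1 = 1 carry 1
  0+0+1 = 1
  0+0 = 0
  0+1 = 1
  1+1 = 0 carry 1
  0+0+1 = 1
  1+1 = 0 carry 1
  1+1+1 = 1 carry 1
  1+1+1 = 1 carry 1
  1+0+1 = 0 carry 1
  0+1+1 = 0 carry 1
  0+1+1 = 0 carry 1
  1+1+1 = 1 carry 1
  0+1+1 = 0 carry 1
  1+1+1 = 1 carry 1
  1+0+1 = 0 carry 1
  0+1+1 = 0 carry 1
  1+1+1 = 1 carry 1
  0+1+1 = 0 carry 1
  final carry 1

0b101001010001101010110100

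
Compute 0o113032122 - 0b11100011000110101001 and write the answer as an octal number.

0b11100011000110101001 = 0o3430651 in octal.
Subtract column by column in base 8:
  2-1 → 1
  2-5 → 5 (borrow)
  1-6-1 → 2 (borrow)
  2-0-1 → 1
  3-3 → 0
  0-4 → 4 (borrow)
  3-3-1 → 7 (borrow)
  1-0-1 → 0
  1-0 → 1

0o107401251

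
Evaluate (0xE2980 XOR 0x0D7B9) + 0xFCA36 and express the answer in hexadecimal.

0x1EC86F

First 0xE2980 XOR 0x0D7B9 = 0xEFE39.
Add column by column in base 16, right to left:
  9+6 = F
  3+3 = 6
  E+A = 8 carry 1
  F+C+1 = C carry 1
  E+F+1 = E carry 1
  final carry 1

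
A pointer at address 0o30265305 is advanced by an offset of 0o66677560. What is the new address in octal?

0o117165065

Add column by column in base 8, right to left:
  5+0 = 5
  0+6 = 6
  3+5 = 0 carry 1
  5+7+1 = 5 carry 1
  6+7+1 = 6 carry 1
  2+6+1 = 1 carry 1
  0+6+1 = 7
  3+6 = 1 carry 1
  final carry 1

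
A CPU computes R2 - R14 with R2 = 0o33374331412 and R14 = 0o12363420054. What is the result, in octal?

Subtract column by column in base 8:
  2-4 → 6 (borrow)
  1-5-1 → 3 (borrow)
  4-0-1 → 3
  1-0 → 1
  3-2 → 1
  3-4 → 7 (borrow)
  4-3-1 → 0
  7-6 → 1
  3-3 → 0
  3-2 → 1
  3-1 → 2

0o21010711336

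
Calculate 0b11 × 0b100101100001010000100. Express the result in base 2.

0b1110000100011110001100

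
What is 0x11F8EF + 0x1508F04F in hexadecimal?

Add column by column in base 16, right to left:
  F+F = E carry 1
  E+4+1 = 3 carry 1
  8+0+1 = 9
  F+F = E carry 1
  1+8+1 = A
  1+0 = 1
  0+5 = 5
  0+1 = 1

0x151AE93E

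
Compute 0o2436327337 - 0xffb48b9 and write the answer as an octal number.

0o437463046

0xffb48b9 = 0o1776644271 in octal.
Subtract column by column in base 8:
  7-1 → 6
  3-7 → 4 (borrow)
  3-2-1 → 0
  7-4 → 3
  2-4 → 6 (borrow)
  3-6-1 → 4 (borrow)
  6-6-1 → 7 (borrow)
  3-7-1 → 3 (borrow)
  4-7-1 → 4 (borrow)
  2-1-1 → 0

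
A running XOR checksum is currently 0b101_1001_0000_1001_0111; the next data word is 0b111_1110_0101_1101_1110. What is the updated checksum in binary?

XOR bit by bit (1 where the bits differ):
  1011001000010010111
^ 1111110010111011110
= 0100111010101001001

0b0100111010101001001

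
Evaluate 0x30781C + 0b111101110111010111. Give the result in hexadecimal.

0x3455F3

0b111101110111010111 = 0x3DDD7 in hexadecimal.
Add column by column in base 16, right to left:
  C+7 = 3 carry 1
  1+D+1 = F
  8+D = 5 carry 1
  7+D+1 = 5 carry 1
  0+3+1 = 4
  3+0 = 3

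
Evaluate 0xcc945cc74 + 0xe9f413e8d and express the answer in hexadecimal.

0x1b68870b01

Add column by column in base 16, right to left:
  4+d = 1 carry 1
  7+8+1 = 0 carry 1
  c+e+1 = b carry 1
  c+3+1 = 0 carry 1
  5+1+1 = 7
  4+4 = 8
  9+f = 8 carry 1
  c+9+1 = 6 carry 1
  c+e+1 = b carry 1
  final carry 1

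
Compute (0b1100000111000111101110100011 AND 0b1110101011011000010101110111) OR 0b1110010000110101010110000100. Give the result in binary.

0b1110010011110101010110100111

0b1100000111000111101110100011 AND 0b1110101011011000010101110111 = 0b1100000011000000000100100011.
Then OR with 0b1110010000110101010110000100.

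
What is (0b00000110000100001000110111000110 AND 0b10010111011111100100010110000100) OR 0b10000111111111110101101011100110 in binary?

0b10000111111111110101111111100110

0b00000110000100001000110111000110 AND 0b10010111011111100100010110000100 = 0b00000110000100000000010110000100.
Then OR with 0b10000111111111110101101011100110.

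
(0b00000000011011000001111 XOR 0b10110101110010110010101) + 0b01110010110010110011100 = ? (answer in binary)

First 0b00000000011011000001111 XOR 0b10110101110010110010101 = 0b10110101101001110011010.
Add column by column in base 2, right to left:
  0+0 = 0
  1+0 = 1
  0+1 = 1
  1+1 = 0 carry 1
  1+1+1 = 1 carry 1
  0+0+1 = 1
  0+0 = 0
  1+1 = 0 carry 1
  1+1+1 = 1 carry 1
  1+0+1 = 0 carry 1
  0+1+1 = 0 carry 1
  0+0+1 = 1
  1+0 = 1
  0+1 = 1
  1+1 = 0 carry 1
  1+0+1 = 0 carry 1
  0+1+1 = 0 carry 1
  1+0+1 = 0 carry 1
  0+0+1 = 1
  1+1 = 0 carry 1
  1+1+1 = 1 carry 1
  0+1+1 = 0 carry 1
  1+0+1 = 0 carry 1
  final carry 1

0b100101000011100100110110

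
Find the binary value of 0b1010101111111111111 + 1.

0b1010110000000000000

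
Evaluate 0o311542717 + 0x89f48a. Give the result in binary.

0b11101100001011101001011001

0o311542717 = 0b11001001101100010111001111 in binary.
0x89f48a = 0b100010011111010010001010 in binary.
Add column by column in base 2, right to left:
  1+0 = 1
  1+1 = 0 carry 1
  1+0+1 = 0 carry 1
  1+1+1 = 1 carry 1
  0+0+1 = 1
  0+0 = 0
  1+0 = 1
  1+1 = 0 carry 1
  1+0+1 = 0 carry 1
  0+0+1 = 1
  1+1 = 0 carry 1
  0+0+1 = 1
  0+1 = 1
  0+1 = 1
  1+1 = 0 carry 1
  1+1+1 = 1 carry 1
  0+1+1 = 0 carry 1
  1+0+1 = 0 carry 1
  1+0+1 = 0 carry 1
  0+1+1 = 0 carry 1
  0+0+1 = 1
  1+0 = 1
  0+0 = 0
  0+1 = 1
  1+0 = 1
  1+0 = 1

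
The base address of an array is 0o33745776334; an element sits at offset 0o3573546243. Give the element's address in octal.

0o37541544577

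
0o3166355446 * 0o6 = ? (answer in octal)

0o23306621344

Multiply each base-8 digit by 6, carrying:
  6×6 = 36 → write 4 carry 4
  4×6+4 = 28 → write 4 carry 3
  4×6+3 = 27 → write 3 carry 3
  5×6+3 = 33 → write 1 carry 4
  5×6+4 = 34 → write 2 carry 4
  3×6+4 = 22 → write 6 carry 2
  6×6+2 = 38 → write 6 carry 4
  6×6+4 = 40 → write 0 carry 5
  1×6+5 = 11 → write 3 carry 1
  3×6+1 = 19 → write 3 carry 2
  remaining carry: 2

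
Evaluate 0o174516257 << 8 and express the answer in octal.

0o76247127400

8 bits is not a whole number of base-8 digits; in binary: 1111100101001110010101111 << 8 = 111110010100111001010111100000000.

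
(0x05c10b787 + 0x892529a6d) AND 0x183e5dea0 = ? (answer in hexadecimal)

0x826150a0

Add column by column in base 16, right to left:
  7+d = 4 carry 1
  8+6+1 = f
  7+a = 1 carry 1
  b+9+1 = 5 carry 1
  0+2+1 = 3
  1+5 = 6
  c+2 = e
  5+9 = e
  0+8 = 8
Sum = 0x8ee6351f4; now AND with 0x183e5dea0:
  8&1=0, e&8=8, e&3=2, 6&e=6, 3&5=1, 5&d=5, 1&e=0, f&a=a, 4&0=0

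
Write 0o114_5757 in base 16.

0x4cbef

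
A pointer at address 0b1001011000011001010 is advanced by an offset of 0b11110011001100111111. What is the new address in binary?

0b100111110010000001001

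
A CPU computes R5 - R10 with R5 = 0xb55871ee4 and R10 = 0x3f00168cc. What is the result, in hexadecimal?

0x76585b618

Subtract column by column in base 16:
  4-c → 8 (borrow)
  e-c-1 → 1
  e-8 → 6
  1-6 → b (borrow)
  7-1-1 → 5
  8-0 → 8
  5-0 → 5
  5-f → 6 (borrow)
  b-3-1 → 7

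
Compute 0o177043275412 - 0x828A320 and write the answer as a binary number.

0o177043275412 = 0b1111111000100011010111101100001010 in binary.
0x828A320 = 0b1000001010001010001100100000 in binary.
Subtract column by column in base 2:
  0-0 → 0
  1-0 → 1
  0-0 → 0
  1-0 → 1
  0-0 → 0
  0-1 → 1 (borrow)
  0-0-1 → 1 (borrow)
  0-0-1 → 1 (borrow)
  1-1-1 → 1 (borrow)
  1-1-1 → 1 (borrow)
  0-0-1 → 1 (borrow)
  1-0-1 → 0
  1-0 → 1
  1-1 → 0
  1-0 → 1
  0-1 → 1 (borrow)
  1-0-1 → 0
  0-0 → 0
  1-0 → 1
  1-1 → 0
  0-0 → 0
  0-1 → 1 (borrow)
  0-0-1 → 1 (borrow)
  1-0-1 → 0
  0-0 → 0
  0-0 → 0
  0-0 → 0
  1-1 → 0
  1-0 → 1
  1-0 → 1
  1-0 → 1
  1-0 → 1
  1-0 → 1
  1-0 → 1

0b1111110000011001001101011111101010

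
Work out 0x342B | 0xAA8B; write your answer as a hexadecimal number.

0xBEAB

OR each hex digit independently (no carries):
  3|A=B, 4|A=E, 2|8=A, B|B=B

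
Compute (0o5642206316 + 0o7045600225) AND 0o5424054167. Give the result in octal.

Add column by column in base 8, right to left:
  6+5 = 3 carry 1
  1+2+1 = 4
  3+2 = 5
  6+0 = 6
  0+0 = 0
  2+6 = 0 carry 1
  2+5+1 = 0 carry 1
  4+4+1 = 1 carry 1
  6+0+1 = 7
  5+7 = 4 carry 1
  final carry 1
Sum = 0o14710006543; now AND with 0o5424054167:
  1&0=0, 4&5=4, 7&4=4, 1&2=0, 0&4=0, 0&0=0, 0&5=0, 6&4=4, 5&1=1, 4&6=4, 3&7=3

0o4400004143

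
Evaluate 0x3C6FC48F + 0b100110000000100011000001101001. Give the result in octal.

0x3C6FC48F = 0o7433742217 in octal.
0b100110000000100011000001101001 = 0o4600430151 in octal.
Add column by column in base 8, right to left:
  7+1 = 0 carry 1
  1+5+1 = 7
  2+1 = 3
  2+0 = 2
  4+3 = 7
  7+4 = 3 carry 1
  3+0+1 = 4
  3+0 = 3
  4+6 = 2 carry 1
  7+4+1 = 4 carry 1
  final carry 1

0o14234372370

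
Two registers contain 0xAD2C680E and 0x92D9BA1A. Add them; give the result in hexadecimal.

Add column by column in base 16, right to left:
  E+A = 8 carry 1
  0+1+1 = 2
  8+A = 2 carry 1
  6+B+1 = 2 carry 1
  C+9+1 = 6 carry 1
  2+D+1 = 0 carry 1
  D+2+1 = 0 carry 1
  A+9+1 = 4 carry 1
  final carry 1

0x140062228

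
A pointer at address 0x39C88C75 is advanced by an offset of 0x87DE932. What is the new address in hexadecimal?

0x424675A7

Add column by column in base 16, right to left:
  5+2 = 7
  7+3 = A
  C+9 = 5 carry 1
  8+E+1 = 7 carry 1
  8+D+1 = 6 carry 1
  C+7+1 = 4 carry 1
  9+8+1 = 2 carry 1
  3+0+1 = 4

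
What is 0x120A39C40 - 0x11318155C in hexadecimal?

Subtract column by column in base 16:
  0-C → 4 (borrow)
  4-5-1 → E (borrow)
  C-5-1 → 6
  9-1 → 8
  3-8 → B (borrow)
  A-1-1 → 8
  0-3 → D (borrow)
  2-1-1 → 0
  1-1 → 0

0xD8B86E4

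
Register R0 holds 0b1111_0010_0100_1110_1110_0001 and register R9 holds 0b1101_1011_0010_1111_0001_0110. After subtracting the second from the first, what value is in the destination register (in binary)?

Subtract column by column in base 2:
  1-0 → 1
  0-1 → 1 (borrow)
  0-1-1 → 0 (borrow)
  0-0-1 → 1 (borrow)
  0-1-1 → 0 (borrow)
  1-0-1 → 0
  1-0 → 1
  1-0 → 1
  0-1 → 1 (borrow)
  1-1-1 → 1 (borrow)
  1-1-1 → 1 (borrow)
  1-1-1 → 1 (borrow)
  0-0-1 → 1 (borrow)
  0-1-1 → 0 (borrow)
  1-0-1 → 0
  0-0 → 0
  0-1 → 1 (borrow)
  1-1-1 → 1 (borrow)
  0-0-1 → 1 (borrow)
  0-1-1 → 0 (borrow)
  1-1-1 → 1 (borrow)
  1-0-1 → 0
  1-1 → 0
  1-1 → 0

0b101110001111111001011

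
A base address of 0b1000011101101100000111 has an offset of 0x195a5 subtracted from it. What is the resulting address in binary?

0b1000000100010101100010

0x195a5 = 0b11001010110100101 in binary.
Subtract column by column in base 2:
  1-1 → 0
  1-0 → 1
  1-1 → 0
  0-0 → 0
  0-0 → 0
  0-1 → 1 (borrow)
  0-0-1 → 1 (borrow)
  0-1-1 → 0 (borrow)
  1-1-1 → 1 (borrow)
  1-0-1 → 0
  0-1 → 1 (borrow)
  1-0-1 → 0
  1-1 → 0
  0-0 → 0
  1-0 → 1
  1-1 → 0
  1-1 → 0
  0-0 → 0
  0-0 → 0
  0-0 → 0
  0-0 → 0
  1-0 → 1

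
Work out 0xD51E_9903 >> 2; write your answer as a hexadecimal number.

0x3547A640

2 bits is not a whole number of base-16 digits; in binary: 11010101000111101001100100000011 >> 2 = 110101010001111010011001000000.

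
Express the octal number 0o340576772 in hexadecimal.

Each octal digit is 3 bits: 3=011 4=100 0=000 5=101 7=111 6=110 7=111 7=111 2=010.
Group the bits into nibbles: 0011 1000 0010 1111 1101 1111 1010 → 382FDFA.

0x382FDFA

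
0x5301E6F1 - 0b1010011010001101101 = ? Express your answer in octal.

0x5301E6F1 = 0o12300363361 in octal.
0b1010011010001101101 = 0o1232155 in octal.
Subtract column by column in base 8:
  1-5 → 4 (borrow)
  6-5-1 → 0
  3-1 → 2
  3-2 → 1
  6-3 → 3
  3-2 → 1
  0-1 → 7 (borrow)
  0-0-1 → 7 (borrow)
  3-0-1 → 2
  2-0 → 2
  1-0 → 1

0o12277131204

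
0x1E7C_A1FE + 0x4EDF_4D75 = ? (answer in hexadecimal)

0x6D5BEF73

Add column by column in base 16, right to left:
  E+5 = 3 carry 1
  F+7+1 = 7 carry 1
  1+D+1 = F
  A+4 = E
  C+F = B carry 1
  7+D+1 = 5 carry 1
  E+E+1 = D carry 1
  1+4+1 = 6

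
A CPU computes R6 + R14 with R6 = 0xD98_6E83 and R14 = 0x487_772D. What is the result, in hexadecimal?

Add column by column in base 16, right to left:
  3+D = 0 carry 1
  8+2+1 = B
  E+7 = 5 carry 1
  6+7+1 = E
  8+7 = F
  9+8 = 1 carry 1
  D+4+1 = 2 carry 1
  final carry 1

0x121FE5B0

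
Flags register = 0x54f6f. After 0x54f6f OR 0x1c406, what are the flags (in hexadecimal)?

0x5cf6f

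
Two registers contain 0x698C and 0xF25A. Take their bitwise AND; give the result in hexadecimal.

AND each hex digit independently (no carries):
  6&F=6, 9&2=0, 8&5=0, C&A=8

0x6008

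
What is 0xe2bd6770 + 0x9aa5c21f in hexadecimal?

0x17d63298f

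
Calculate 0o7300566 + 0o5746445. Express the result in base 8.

0o15247233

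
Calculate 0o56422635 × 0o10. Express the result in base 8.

0o564226350

Multiply each base-8 digit by 8, carrying:
  5×8 = 40 → write 0 carry 5
  3×8+5 = 29 → write 5 carry 3
  6×8+3 = 51 → write 3 carry 6
  2×8+6 = 22 → write 6 carry 2
  2×8+2 = 18 → write 2 carry 2
  4×8+2 = 34 → write 2 carry 4
  6×8+4 = 52 → write 4 carry 6
  5×8+6 = 46 → write 6 carry 5
  remaining carry: 5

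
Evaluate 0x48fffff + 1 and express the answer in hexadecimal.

0x4900000

The trailing 5 digits are F (max in base 16), so adding 1 cascades: they roll to 0 and the next digit up increments.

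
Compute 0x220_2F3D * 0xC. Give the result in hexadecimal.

0x198236DC

Multiply each base-16 digit by 12, carrying:
  D×12 = 156 → write C carry 9
  3×12+9 = 45 → write D carry 2
  F×12+2 = 182 → write 6 carry 11
  2×12+11 = 35 → write 3 carry 2
  0×12+2 = 2 → write 2
  2×12 = 24 → write 8 carry 1
  2×12+1 = 25 → write 9 carry 1
  remaining carry: 1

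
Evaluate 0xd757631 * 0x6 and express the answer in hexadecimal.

Multiply each base-16 digit by 6, carrying:
  1×6 = 6 → write 6
  3×6 = 18 → write 2 carry 1
  6×6+1 = 37 → write 5 carry 2
  7×6+2 = 44 → write c carry 2
  5×6+2 = 32 → write 0 carry 2
  7×6+2 = 44 → write c carry 2
  d×6+2 = 80 → write 0 carry 5
  remaining carry: 5

0x50c0c526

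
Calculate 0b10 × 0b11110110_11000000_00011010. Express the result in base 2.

0b1111011011000000000110100

Multiply each base-2 digit by 2, carrying:
  0×2 = 0 → write 0
  1×2 = 2 → write 0 carry 1
  0×2+1 = 1 → write 1
  1×2 = 2 → write 0 carry 1
  1×2+1 = 3 → write 1 carry 1
  0×2+1 = 1 → write 1
  0×2 = 0 → write 0
  0×2 = 0 → write 0
  0×2 = 0 → write 0
  0×2 = 0 → write 0
  0×2 = 0 → write 0
  0×2 = 0 → write 0
  0×2 = 0 → write 0
  0×2 = 0 → write 0
  1×2 = 2 → write 0 carry 1
  1×2+1 = 3 → write 1 carry 1
  0×2+1 = 1 → write 1
  1×2 = 2 → write 0 carry 1
  1×2+1 = 3 → write 1 carry 1
  0×2+1 = 1 → write 1
  1×2 = 2 → write 0 carry 1
  1×2+1 = 3 → write 1 carry 1
  1×2+1 = 3 → write 1 carry 1
  1×2+1 = 3 → write 1 carry 1
  remaining carry: 1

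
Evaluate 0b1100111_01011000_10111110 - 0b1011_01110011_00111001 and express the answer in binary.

0b10110111110010110000101

Subtract column by column in base 2:
  0-1 → 1 (borrow)
  1-0-1 → 0
  1-0 → 1
  1-1 → 0
  1-1 → 0
  1-1 → 0
  0-0 → 0
  1-0 → 1
  0-1 → 1 (borrow)
  0-1-1 → 0 (borrow)
  0-0-1 → 1 (borrow)
  1-0-1 → 0
  1-1 → 0
  0-1 → 1 (borrow)
  1-1-1 → 1 (borrow)
  0-0-1 → 1 (borrow)
  1-1-1 → 1 (borrow)
  1-1-1 → 1 (borrow)
  1-0-1 → 0
  0-1 → 1 (borrow)
  0-0-1 → 1 (borrow)
  1-0-1 → 0
  1-0 → 1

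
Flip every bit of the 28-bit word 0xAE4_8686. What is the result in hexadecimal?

0x51B7979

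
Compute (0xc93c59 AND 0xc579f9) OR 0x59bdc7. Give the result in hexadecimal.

0xc93c59 AND 0xc579f9 = 0xc13859.
Then OR with 0x59bdc7.

0xd9bddf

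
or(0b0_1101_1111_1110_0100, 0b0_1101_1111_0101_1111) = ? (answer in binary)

OR bit by bit (1 where either bit is 1):
  01101111111100100
| 01101111101011111
= 01101111111111111

0b01101111111111111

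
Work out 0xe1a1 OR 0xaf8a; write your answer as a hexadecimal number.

OR each hex digit independently (no carries):
  e|a=e, 1|f=f, a|8=a, 1|a=b

0xefab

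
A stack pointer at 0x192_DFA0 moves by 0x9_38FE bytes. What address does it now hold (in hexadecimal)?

Add column by column in base 16, right to left:
  0+E = E
  A+F = 9 carry 1
  F+8+1 = 8 carry 1
  D+3+1 = 1 carry 1
  2+9+1 = C
  9+0 = 9
  1+0 = 1

0x19C189E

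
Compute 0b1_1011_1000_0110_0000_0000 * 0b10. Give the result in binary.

0b1101110000110000000000

Multiply each base-2 digit by 2, carrying:
  0×2 = 0 → write 0
  0×2 = 0 → write 0
  0×2 = 0 → write 0
  0×2 = 0 → write 0
  0×2 = 0 → write 0
  0×2 = 0 → write 0
  0×2 = 0 → write 0
  0×2 = 0 → write 0
  0×2 = 0 → write 0
  1×2 = 2 → write 0 carry 1
  1×2+1 = 3 → write 1 carry 1
  0×2+1 = 1 → write 1
  0×2 = 0 → write 0
  0×2 = 0 → write 0
  0×2 = 0 → write 0
  1×2 = 2 → write 0 carry 1
  1×2+1 = 3 → write 1 carry 1
  1×2+1 = 3 → write 1 carry 1
  0×2+1 = 1 → write 1
  1×2 = 2 → write 0 carry 1
  1×2+1 = 3 → write 1 carry 1
  remaining carry: 1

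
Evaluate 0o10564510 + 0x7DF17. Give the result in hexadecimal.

0o10564510 = 0x22E948 in hexadecimal.
Add column by column in base 16, right to left:
  8+7 = F
  4+1 = 5
  9+F = 8 carry 1
  E+D+1 = C carry 1
  2+7+1 = A
  2+0 = 2

0x2AC85F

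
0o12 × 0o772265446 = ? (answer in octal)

0o11707427574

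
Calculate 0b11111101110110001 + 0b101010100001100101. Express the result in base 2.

Add column by column in base 2, right to left:
  1+1 = 0 carry 1
  0+0+1 = 1
  0+1 = 1
  0+0 = 0
  1+0 = 1
  1+1 = 0 carry 1
  0+1+1 = 0 carry 1
  1+0+1 = 0 carry 1
  1+0+1 = 0 carry 1
  1+0+1 = 0 carry 1
  0+0+1 = 1
  1+1 = 0 carry 1
  1+0+1 = 0 carry 1
  1+1+1 = 1 carry 1
  1+0+1 = 0 carry 1
  1+1+1 = 1 carry 1
  1+0+1 = 0 carry 1
  0+1+1 = 0 carry 1
  final carry 1

0b1001010010000010110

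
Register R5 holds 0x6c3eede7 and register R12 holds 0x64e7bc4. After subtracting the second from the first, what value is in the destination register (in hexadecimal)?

0x65f07223

Subtract column by column in base 16:
  7-4 → 3
  e-c → 2
  d-b → 2
  e-7 → 7
  e-e → 0
  3-4 → f (borrow)
  c-6-1 → 5
  6-0 → 6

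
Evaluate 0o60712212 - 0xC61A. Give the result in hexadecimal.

0o60712212 = 0xC3948A in hexadecimal.
Subtract column by column in base 16:
  A-A → 0
  8-1 → 7
  4-6 → E (borrow)
  9-C-1 → C (borrow)
  3-0-1 → 2
  C-0 → C

0xC2CE70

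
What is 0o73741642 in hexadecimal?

0xEFC3A2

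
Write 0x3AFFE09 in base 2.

0b11101011111111111000001001

Expand each hex digit to 4 bits: 3=0011 A=1010 F=1111 F=1111 E=1110 0=0000 9=1001.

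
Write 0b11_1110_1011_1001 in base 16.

Group the bits into nibbles: 0011 1110 1011 1001 → 3eb9.

0x3eb9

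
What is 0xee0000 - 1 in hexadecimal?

0xedffff

The trailing 4 digits are 0, so subtracting 1 borrows through: they become F and the next digit up decrements.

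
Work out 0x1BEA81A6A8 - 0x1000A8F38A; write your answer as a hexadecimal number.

0xBE9D8B31E

Subtract column by column in base 16:
  8-A → E (borrow)
  A-8-1 → 1
  6-3 → 3
  A-F → B (borrow)
  1-8-1 → 8 (borrow)
  8-A-1 → D (borrow)
  A-0-1 → 9
  E-0 → E
  B-0 → B
  1-1 → 0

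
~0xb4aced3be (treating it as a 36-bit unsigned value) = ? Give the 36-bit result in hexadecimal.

0x4b5312c41

Each hex digit d becomes f−d:
  b→4, 4→b, a→5, c→3, e→1, d→2, 3→c, b→4, e→1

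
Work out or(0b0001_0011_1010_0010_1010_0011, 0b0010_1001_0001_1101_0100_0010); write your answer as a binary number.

0b001110111011111111100011

OR bit by bit (1 where either bit is 1):
  000100111010001010100011
| 001010010001110101000010
= 001110111011111111100011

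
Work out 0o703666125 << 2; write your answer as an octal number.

0o3417330524

2 bits is not a whole number of base-8 digits; in binary: 111000011110110110001010101 << 2 = 11100001111011011000101010100.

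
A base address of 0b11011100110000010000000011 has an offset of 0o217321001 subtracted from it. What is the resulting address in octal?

0b11011100110000010000000011 = 0o334602003 in octal.
Subtract column by column in base 8:
  3-1 → 2
  0-0 → 0
  0-0 → 0
  2-1 → 1
  0-2 → 6 (borrow)
  6-3-1 → 2
  4-7 → 5 (borrow)
  3-1-1 → 1
  3-2 → 1

0o115261002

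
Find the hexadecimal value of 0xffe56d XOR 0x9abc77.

0x65591a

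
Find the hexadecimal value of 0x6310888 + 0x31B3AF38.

0x37E4B7C0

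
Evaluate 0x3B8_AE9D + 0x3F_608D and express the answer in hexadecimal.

Add column by column in base 16, right to left:
  D+D = A carry 1
  9+8+1 = 2 carry 1
  E+0+1 = F
  A+6 = 0 carry 1
  8+F+1 = 8 carry 1
  B+3+1 = F
  3+0 = 3

0x3F80F2A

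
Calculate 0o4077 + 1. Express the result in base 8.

0o4100

The trailing 2 digits are 7 (max in base 8), so adding 1 cascades: they roll to 0 and the next digit up increments.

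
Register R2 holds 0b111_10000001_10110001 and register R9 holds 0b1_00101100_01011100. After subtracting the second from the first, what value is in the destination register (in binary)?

0b1100101010101010101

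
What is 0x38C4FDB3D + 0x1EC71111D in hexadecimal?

Add column by column in base 16, right to left:
  D+D = A carry 1
  3+1+1 = 5
  B+1 = C
  D+1 = E
  F+1 = 0 carry 1
  4+7+1 = C
  C+C = 8 carry 1
  8+E+1 = 7 carry 1
  3+1+1 = 5

0x578C0EC5A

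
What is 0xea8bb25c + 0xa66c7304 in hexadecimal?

0x190f82560

Add column by column in base 16, right to left:
  c+4 = 0 carry 1
  5+0+1 = 6
  2+3 = 5
  b+7 = 2 carry 1
  b+c+1 = 8 carry 1
  8+6+1 = f
  a+6 = 0 carry 1
  e+a+1 = 9 carry 1
  final carry 1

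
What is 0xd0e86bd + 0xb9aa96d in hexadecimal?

0x18a9302a

Add column by column in base 16, right to left:
  d+d = a carry 1
  b+6+1 = 2 carry 1
  6+9+1 = 0 carry 1
  8+a+1 = 3 carry 1
  e+a+1 = 9 carry 1
  0+9+1 = a
  d+b = 8 carry 1
  final carry 1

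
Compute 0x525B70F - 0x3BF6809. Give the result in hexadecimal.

Subtract column by column in base 16:
  F-9 → 6
  0-0 → 0
  7-8 → F (borrow)
  B-6-1 → 4
  5-F → 6 (borrow)
  2-B-1 → 6 (borrow)
  5-3-1 → 1

0x1664F06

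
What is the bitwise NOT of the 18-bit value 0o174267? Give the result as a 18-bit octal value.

Each oct digit d becomes 7−d:
  1→6, 7→0, 4→3, 2→5, 6→1, 7→0

0o603510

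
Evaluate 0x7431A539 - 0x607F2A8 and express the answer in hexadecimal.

0x6E29B291

Subtract column by column in base 16:
  9-8 → 1
  3-A → 9 (borrow)
  5-2-1 → 2
  A-F → B (borrow)
  1-7-1 → 9 (borrow)
  3-0-1 → 2
  4-6 → E (borrow)
  7-0-1 → 6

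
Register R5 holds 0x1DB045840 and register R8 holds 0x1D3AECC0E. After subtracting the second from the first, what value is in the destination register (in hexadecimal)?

Subtract column by column in base 16:
  0-E → 2 (borrow)
  4-0-1 → 3
  8-C → C (borrow)
  5-C-1 → 8 (borrow)
  4-E-1 → 5 (borrow)
  0-A-1 → 5 (borrow)
  B-3-1 → 7
  D-D → 0
  1-1 → 0

0x7558C32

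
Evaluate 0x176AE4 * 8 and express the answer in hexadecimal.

Multiply each base-16 digit by 8, carrying:
  4×8 = 32 → write 0 carry 2
  E×8+2 = 114 → write 2 carry 7
  A×8+7 = 87 → write 7 carry 5
  6×8+5 = 53 → write 5 carry 3
  7×8+3 = 59 → write B carry 3
  1×8+3 = 11 → write B

0xBB5720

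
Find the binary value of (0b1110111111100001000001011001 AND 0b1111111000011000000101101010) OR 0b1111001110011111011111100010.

0b1111111110011111011111101010

0b1110111111100001000001011001 AND 0b1111111000011000000101101010 = 0b1110111000000000000001001000.
Then OR with 0b1111001110011111011111100010.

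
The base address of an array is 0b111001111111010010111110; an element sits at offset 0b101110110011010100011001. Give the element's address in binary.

0b1101000110010100111010111

Add column by column in base 2, right to left:
  0+1 = 1
  1+0 = 1
  1+0 = 1
  1+1 = 0 carry 1
  1+1+1 = 1 carry 1
  1+0+1 = 0 carry 1
  0+0+1 = 1
  1+0 = 1
  0+1 = 1
  0+0 = 0
  1+1 = 0 carry 1
  0+0+1 = 1
  1+1 = 0 carry 1
  1+1+1 = 1 carry 1
  1+0+1 = 0 carry 1
  1+0+1 = 0 carry 1
  1+1+1 = 1 carry 1
  1+1+1 = 1 carry 1
  1+0+1 = 0 carry 1
  0+1+1 = 0 carry 1
  0+1+1 = 0 carry 1
  1+1+1 = 1 carry 1
  1+0+1 = 0 carry 1
  1+1+1 = 1 carry 1
  final carry 1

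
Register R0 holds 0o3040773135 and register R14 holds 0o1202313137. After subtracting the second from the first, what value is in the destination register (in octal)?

0o1636457776

Subtract column by column in base 8:
  5-7 → 6 (borrow)
  3-3-1 → 7 (borrow)
  1-1-1 → 7 (borrow)
  3-3-1 → 7 (borrow)
  7-1-1 → 5
  7-3 → 4
  0-2 → 6 (borrow)
  4-0-1 → 3
  0-2 → 6 (borrow)
  3-1-1 → 1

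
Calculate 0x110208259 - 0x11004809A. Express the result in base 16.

Subtract column by column in base 16:
  9-A → F (borrow)
  5-9-1 → B (borrow)
  2-0-1 → 1
  8-8 → 0
  0-4 → C (borrow)
  2-0-1 → 1
  0-0 → 0
  1-1 → 0
  1-1 → 0

0x1C01BF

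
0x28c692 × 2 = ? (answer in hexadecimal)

Multiply each base-16 digit by 2, carrying:
  2×2 = 4 → write 4
  9×2 = 18 → write 2 carry 1
  6×2+1 = 13 → write d
  c×2 = 24 → write 8 carry 1
  8×2+1 = 17 → write 1 carry 1
  2×2+1 = 5 → write 5

0x518d24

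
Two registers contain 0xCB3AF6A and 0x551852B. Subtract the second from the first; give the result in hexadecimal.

0x7622A3F

Subtract column by column in base 16:
  A-B → F (borrow)
  6-2-1 → 3
  F-5 → A
  A-8 → 2
  3-1 → 2
  B-5 → 6
  C-5 → 7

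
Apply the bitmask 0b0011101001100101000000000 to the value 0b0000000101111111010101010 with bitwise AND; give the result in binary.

0b0000000001100101000000000

AND bit by bit (1 only where both bits are 1):
  0000000101111111010101010
& 0011101001100101000000000
= 0000000001100101000000000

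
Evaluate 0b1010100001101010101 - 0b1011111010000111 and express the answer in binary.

0b1001000010011001110

Subtract column by column in base 2:
  1-1 → 0
  0-1 → 1 (borrow)
  1-1-1 → 1 (borrow)
  0-0-1 → 1 (borrow)
  1-0-1 → 0
  0-0 → 0
  1-0 → 1
  0-1 → 1 (borrow)
  1-0-1 → 0
  1-1 → 0
  0-1 → 1 (borrow)
  0-1-1 → 0 (borrow)
  0-1-1 → 0 (borrow)
  0-1-1 → 0 (borrow)
  1-0-1 → 0
  0-1 → 1 (borrow)
  1-0-1 → 0
  0-0 → 0
  1-0 → 1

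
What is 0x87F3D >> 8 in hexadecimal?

Shifting right by 8 bits = 2 hex digits: drop the last 2.

0x87F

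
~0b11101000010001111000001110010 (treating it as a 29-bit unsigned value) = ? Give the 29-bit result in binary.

0b00010111101110000111110001101

Invert each bit: 11101000010001111000001110010 → 00010111101110000111110001101.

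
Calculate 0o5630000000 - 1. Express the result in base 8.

The trailing 7 digits are 0, so subtracting 1 borrows through: they become 7 and the next digit up decrements.

0o5627777777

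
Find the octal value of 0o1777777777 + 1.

0o2000000000

The trailing 9 digits are 7 (max in base 8), so adding 1 cascades: they roll to 0 and the next digit up increments.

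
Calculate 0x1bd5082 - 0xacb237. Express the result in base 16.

Subtract column by column in base 16:
  2-7 → b (borrow)
  8-3-1 → 4
  0-2 → e (borrow)
  5-b-1 → 9 (borrow)
  d-c-1 → 0
  b-a → 1
  1-0 → 1

0x1109e4b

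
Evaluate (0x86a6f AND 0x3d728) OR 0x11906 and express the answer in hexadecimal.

0x15b2e

0x86a6f AND 0x3d728 = 0x04228.
Then OR with 0x11906.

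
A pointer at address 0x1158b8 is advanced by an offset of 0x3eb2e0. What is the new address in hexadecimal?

Add column by column in base 16, right to left:
  8+0 = 8
  b+e = 9 carry 1
  8+2+1 = b
  5+b = 0 carry 1
  1+e+1 = 0 carry 1
  1+3+1 = 5

0x500b98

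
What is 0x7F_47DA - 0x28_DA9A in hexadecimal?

0x566D40

Subtract column by column in base 16:
  A-A → 0
  D-9 → 4
  7-A → D (borrow)
  4-D-1 → 6 (borrow)
  F-8-1 → 6
  7-2 → 5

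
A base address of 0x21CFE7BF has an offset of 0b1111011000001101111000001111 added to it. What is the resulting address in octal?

0x21CFE7BF = 0o4163763677 in octal.
0b1111011000001101111000001111 = 0o1730157017 in octal.
Add column by column in base 8, right to left:
  7+7 = 6 carry 1
  7+1+1 = 1 carry 1
  6+0+1 = 7
  3+7 = 2 carry 1
  6+5+1 = 4 carry 1
  7+1+1 = 1 carry 1
  3+0+1 = 4
  6+3 = 1 carry 1
  1+7+1 = 1 carry 1
  4+1+1 = 6

0o6114142716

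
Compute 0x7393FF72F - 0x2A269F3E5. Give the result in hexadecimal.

0x496D6034A

Subtract column by column in base 16:
  F-5 → A
  2-E → 4 (borrow)
  7-3-1 → 3
  F-F → 0
  F-9 → 6
  3-6 → D (borrow)
  9-2-1 → 6
  3-A → 9 (borrow)
  7-2-1 → 4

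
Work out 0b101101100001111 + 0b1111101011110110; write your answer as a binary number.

Add column by column in base 2, right to left:
  1+0 = 1
  1+1 = 0 carry 1
  1+1+1 = 1 carry 1
  1+0+1 = 0 carry 1
  0+1+1 = 0 carry 1
  0+1+1 = 0 carry 1
  0+1+1 = 0 carry 1
  0+1+1 = 0 carry 1
  1+0+1 = 0 carry 1
  1+1+1 = 1 carry 1
  0+0+1 = 1
  1+1 = 0 carry 1
  1+1+1 = 1 carry 1
  0+1+1 = 0 carry 1
  1+1+1 = 1 carry 1
  0+1+1 = 0 carry 1
  final carry 1

0b10101011000000101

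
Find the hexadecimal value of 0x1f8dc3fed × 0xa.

Multiply each base-16 digit by 10, carrying:
  d×10 = 130 → write 2 carry 8
  e×10+8 = 148 → write 4 carry 9
  f×10+9 = 159 → write f carry 9
  3×10+9 = 39 → write 7 carry 2
  c×10+2 = 122 → write a carry 7
  d×10+7 = 137 → write 9 carry 8
  8×10+8 = 88 → write 8 carry 5
  f×10+5 = 155 → write b carry 9
  1×10+9 = 19 → write 3 carry 1
  remaining carry: 1

0x13b89a7f42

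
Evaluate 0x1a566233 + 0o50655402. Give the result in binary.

0b11010111110011011110100110101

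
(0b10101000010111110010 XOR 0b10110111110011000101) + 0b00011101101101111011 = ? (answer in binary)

First 0b10101000010111110010 XOR 0b10110111110011000101 = 0b00011111100100110111.
Add column by column in base 2, right to left:
  1+1 = 0 carry 1
  1+1+1 = 1 carry 1
  1+0+1 = 0 carry 1
  0+1+1 = 0 carry 1
  1+1+1 = 1 carry 1
  1+1+1 = 1 carry 1
  0+1+1 = 0 carry 1
  0+0+1 = 1
  1+1 = 0 carry 1
  0+1+1 = 0 carry 1
  0+0+1 = 1
  1+1 = 0 carry 1
  1+1+1 = 1 carry 1
  1+0+1 = 0 carry 1
  1+1+1 = 1 carry 1
  1+1+1 = 1 carry 1
  1+1+1 = 1 carry 1
  final carry 1

0b111101010010110010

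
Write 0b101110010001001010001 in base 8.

Group the bits in threes: 101 110 010 001 001 010 001 → 5621121.

0o5621121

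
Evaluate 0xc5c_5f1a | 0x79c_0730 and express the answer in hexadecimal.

0xfdc5f3a

OR each hex digit independently (no carries):
  c|7=f, 5|9=d, c|c=c, 5|0=5, f|7=f, 1|3=3, a|0=a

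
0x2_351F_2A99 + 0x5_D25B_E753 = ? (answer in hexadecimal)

0x8077B11EC

Add column by column in base 16, right to left:
  9+3 = C
  9+5 = E
  A+7 = 1 carry 1
  2+E+1 = 1 carry 1
  F+B+1 = B carry 1
  1+5+1 = 7
  5+2 = 7
  3+D = 0 carry 1
  2+5+1 = 8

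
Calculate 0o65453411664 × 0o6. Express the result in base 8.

Multiply each base-8 digit by 6, carrying:
  4×6 = 24 → write 0 carry 3
  6×6+3 = 39 → write 7 carry 4
  6×6+4 = 40 → write 0 carry 5
  1×6+5 = 11 → write 3 carry 1
  1×6+1 = 7 → write 7
  4×6 = 24 → write 0 carry 3
  3×6+3 = 21 → write 5 carry 2
  5×6+2 = 32 → write 0 carry 4
  4×6+4 = 28 → write 4 carry 3
  5×6+3 = 33 → write 1 carry 4
  6×6+4 = 40 → write 0 carry 5
  remaining carry: 5

0o501405073070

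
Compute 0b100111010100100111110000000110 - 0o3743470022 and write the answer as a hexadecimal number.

0x7c40bf4

0b100111010100100111110000000110 = 0x27527c06 in hexadecimal.
0o3743470022 = 0x1f8e7012 in hexadecimal.
Subtract column by column in base 16:
  6-2 → 4
  0-1 → f (borrow)
  c-0-1 → b
  7-7 → 0
  2-e → 4 (borrow)
  5-8-1 → c (borrow)
  7-f-1 → 7 (borrow)
  2-1-1 → 0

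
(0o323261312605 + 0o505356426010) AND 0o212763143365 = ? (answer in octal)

0o10623140205

Add column by column in base 8, right to left:
  5+0 = 5
  0+1 = 1
  6+0 = 6
  2+6 = 0 carry 1
  1+2+1 = 4
  3+4 = 7
  1+6 = 7
  6+5 = 3 carry 1
  2+3+1 = 6
  3+5 = 0 carry 1
  2+0+1 = 3
  3+5 = 0 carry 1
  final carry 1
Sum = 0o1030637740615; now AND with 0o212763143365:
  1&0=0, 0&2=0, 3&1=1, 0&2=0, 6&7=6, 3&6=2, 7&3=3, 7&1=1, 4&4=4, 0&3=0, 6&3=2, 1&6=0, 5&5=5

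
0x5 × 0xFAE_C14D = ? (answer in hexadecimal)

Multiply each base-16 digit by 5, carrying:
  D×5 = 65 → write 1 carry 4
  4×5+4 = 24 → write 8 carry 1
  1×5+1 = 6 → write 6
  C×5 = 60 → write C carry 3
  E×5+3 = 73 → write 9 carry 4
  A×5+4 = 54 → write 6 carry 3
  F×5+3 = 78 → write E carry 4
  remaining carry: 4

0x4E69C681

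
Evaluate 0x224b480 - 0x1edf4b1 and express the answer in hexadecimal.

0x36bfcf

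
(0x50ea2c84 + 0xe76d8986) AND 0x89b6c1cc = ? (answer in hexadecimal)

Add column by column in base 16, right to left:
  4+6 = a
  8+8 = 0 carry 1
  c+9+1 = 6 carry 1
  2+8+1 = b
  a+d = 7 carry 1
  e+6+1 = 5 carry 1
  0+7+1 = 8
  5+e = 3 carry 1
  final carry 1
Sum = 0x13857b60a; now AND with 0x89b6c1cc:
  1&0=0, 3&8=0, 8&9=8, 5&b=1, 7&6=6, b&c=8, 6&1=0, 0&c=0, a&c=8

0x8168008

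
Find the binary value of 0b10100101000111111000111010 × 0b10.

0b101001010001111110001110100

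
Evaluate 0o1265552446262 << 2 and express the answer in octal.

0o5326652231310

2 bits is not a whole number of base-8 digits; in binary: 1010110101101101010100100110010110010 << 2 = 101011010110110101010010011001011001000.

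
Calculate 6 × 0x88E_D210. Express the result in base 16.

0x3358EC60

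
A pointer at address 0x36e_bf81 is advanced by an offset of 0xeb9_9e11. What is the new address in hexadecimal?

0x12285d92

Add column by column in base 16, right to left:
  1+1 = 2
  8+1 = 9
  f+e = d carry 1
  b+9+1 = 5 carry 1
  e+9+1 = 8 carry 1
  6+b+1 = 2 carry 1
  3+e+1 = 2 carry 1
  final carry 1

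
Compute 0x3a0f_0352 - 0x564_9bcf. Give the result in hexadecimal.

0x34aa6783

Subtract column by column in base 16:
  2-f → 3 (borrow)
  5-c-1 → 8 (borrow)
  3-b-1 → 7 (borrow)
  0-9-1 → 6 (borrow)
  f-4-1 → a
  0-6 → a (borrow)
  a-5-1 → 4
  3-0 → 3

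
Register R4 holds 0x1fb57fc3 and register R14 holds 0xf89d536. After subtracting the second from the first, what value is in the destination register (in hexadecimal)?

0x102baa8d

Subtract column by column in base 16:
  3-6 → d (borrow)
  c-3-1 → 8
  f-5 → a
  7-d → a (borrow)
  5-9-1 → b (borrow)
  b-8-1 → 2
  f-f → 0
  1-0 → 1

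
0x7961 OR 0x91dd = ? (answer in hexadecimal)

OR each hex digit independently (no carries):
  7|9=f, 9|1=9, 6|d=f, 1|d=d

0xf9fd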